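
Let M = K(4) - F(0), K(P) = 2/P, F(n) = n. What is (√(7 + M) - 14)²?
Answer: (28 - √30)²/4 ≈ 126.82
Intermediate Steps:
M = ½ (M = 2/4 - 1*0 = 2*(¼) + 0 = ½ + 0 = ½ ≈ 0.50000)
(√(7 + M) - 14)² = (√(7 + ½) - 14)² = (√(15/2) - 14)² = (√30/2 - 14)² = (-14 + √30/2)²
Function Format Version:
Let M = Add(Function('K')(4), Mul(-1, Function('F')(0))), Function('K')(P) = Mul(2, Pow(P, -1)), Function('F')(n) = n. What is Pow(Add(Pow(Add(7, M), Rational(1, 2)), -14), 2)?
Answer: Mul(Rational(1, 4), Pow(Add(28, Mul(-1, Pow(30, Rational(1, 2)))), 2)) ≈ 126.82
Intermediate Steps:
M = Rational(1, 2) (M = Add(Mul(2, Pow(4, -1)), Mul(-1, 0)) = Add(Mul(2, Rational(1, 4)), 0) = Add(Rational(1, 2), 0) = Rational(1, 2) ≈ 0.50000)
Pow(Add(Pow(Add(7, M), Rational(1, 2)), -14), 2) = Pow(Add(Pow(Add(7, Rational(1, 2)), Rational(1, 2)), -14), 2) = Pow(Add(Pow(Rational(15, 2), Rational(1, 2)), -14), 2) = Pow(Add(Mul(Rational(1, 2), Pow(30, Rational(1, 2))), -14), 2) = Pow(Add(-14, Mul(Rational(1, 2), Pow(30, Rational(1, 2)))), 2)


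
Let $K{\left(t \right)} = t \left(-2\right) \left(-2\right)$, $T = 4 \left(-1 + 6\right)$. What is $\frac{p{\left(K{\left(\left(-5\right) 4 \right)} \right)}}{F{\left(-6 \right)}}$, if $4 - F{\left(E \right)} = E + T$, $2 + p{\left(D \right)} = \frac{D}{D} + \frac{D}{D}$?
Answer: $0$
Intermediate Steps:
$T = 20$ ($T = 4 \cdot 5 = 20$)
$K{\left(t \right)} = 4 t$ ($K{\left(t \right)} = - 2 t \left(-2\right) = 4 t$)
$p{\left(D \right)} = 0$ ($p{\left(D \right)} = -2 + \left(\frac{D}{D} + \frac{D}{D}\right) = -2 + \left(1 + 1\right) = -2 + 2 = 0$)
$F{\left(E \right)} = -16 - E$ ($F{\left(E \right)} = 4 - \left(E + 20\right) = 4 - \left(20 + E\right) = -16 - E$)
$\frac{p{\left(K{\left(\left(-5\right) 4 \right)} \right)}}{F{\left(-6 \right)}} = \frac{0}{-16 - -6} = \frac{0}{-16 + 6} = \frac{0}{-10} = 0 \left(- \frac{1}{10}\right) = 0$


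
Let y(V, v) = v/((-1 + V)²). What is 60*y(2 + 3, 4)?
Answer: 15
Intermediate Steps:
y(V, v) = v/(-1 + V)²
60*y(2 + 3, 4) = 60*(4/(-1 + (2 + 3))²) = 60*(4/(-1 + 5)²) = 60*(4/4²) = 60*(4*(1/16)) = 60*(¼) = 15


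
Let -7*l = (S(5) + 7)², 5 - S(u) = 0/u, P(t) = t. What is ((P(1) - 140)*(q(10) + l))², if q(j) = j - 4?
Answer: 201015684/49 ≈ 4.1024e+6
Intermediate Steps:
S(u) = 5 (S(u) = 5 - 0/u = 5 - 1*0 = 5 + 0 = 5)
q(j) = -4 + j
l = -144/7 (l = -(5 + 7)²/7 = -⅐*12² = -⅐*144 = -144/7 ≈ -20.571)
((P(1) - 140)*(q(10) + l))² = ((1 - 140)*((-4 + 10) - 144/7))² = (-139*(6 - 144/7))² = (-139*(-102/7))² = (14178/7)² = 201015684/49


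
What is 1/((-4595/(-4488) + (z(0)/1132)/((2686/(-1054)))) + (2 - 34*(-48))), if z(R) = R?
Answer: 4488/7337987 ≈ 0.00061161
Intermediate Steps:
1/((-4595/(-4488) + (z(0)/1132)/((2686/(-1054)))) + (2 - 34*(-48))) = 1/((-4595/(-4488) + (0/1132)/((2686/(-1054)))) + (2 - 34*(-48))) = 1/((-4595*(-1/4488) + (0*(1/1132))/((2686*(-1/1054)))) + (2 + 1632)) = 1/((4595/4488 + 0/(-79/31)) + 1634) = 1/((4595/4488 + 0*(-31/79)) + 1634) = 1/((4595/4488 + 0) + 1634) = 1/(4595/4488 + 1634) = 1/(7337987/4488) = 4488/7337987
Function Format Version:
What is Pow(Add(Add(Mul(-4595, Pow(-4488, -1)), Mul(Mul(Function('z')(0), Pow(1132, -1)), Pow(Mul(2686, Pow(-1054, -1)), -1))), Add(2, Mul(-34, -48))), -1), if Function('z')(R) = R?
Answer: Rational(4488, 7337987) ≈ 0.00061161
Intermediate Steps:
Pow(Add(Add(Mul(-4595, Pow(-4488, -1)), Mul(Mul(Function('z')(0), Pow(1132, -1)), Pow(Mul(2686, Pow(-1054, -1)), -1))), Add(2, Mul(-34, -48))), -1) = Pow(Add(Add(Mul(-4595, Pow(-4488, -1)), Mul(Mul(0, Pow(1132, -1)), Pow(Mul(2686, Pow(-1054, -1)), -1))), Add(2, Mul(-34, -48))), -1) = Pow(Add(Add(Mul(-4595, Rational(-1, 4488)), Mul(Mul(0, Rational(1, 1132)), Pow(Mul(2686, Rational(-1, 1054)), -1))), Add(2, 1632)), -1) = Pow(Add(Add(Rational(4595, 4488), Mul(0, Pow(Rational(-79, 31), -1))), 1634), -1) = Pow(Add(Add(Rational(4595, 4488), Mul(0, Rational(-31, 79))), 1634), -1) = Pow(Add(Add(Rational(4595, 4488), 0), 1634), -1) = Pow(Add(Rational(4595, 4488), 1634), -1) = Pow(Rational(7337987, 4488), -1) = Rational(4488, 7337987)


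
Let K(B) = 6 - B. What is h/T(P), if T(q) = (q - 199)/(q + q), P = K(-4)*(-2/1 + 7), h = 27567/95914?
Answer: -1378350/7145593 ≈ -0.19290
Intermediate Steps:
h = 27567/95914 (h = 27567*(1/95914) = 27567/95914 ≈ 0.28741)
P = 50 (P = (6 - 1*(-4))*(-2/1 + 7) = (6 + 4)*(-2*1 + 7) = 10*(-2 + 7) = 10*5 = 50)
T(q) = (-199 + q)/(2*q) (T(q) = (-199 + q)/((2*q)) = (-199 + q)*(1/(2*q)) = (-199 + q)/(2*q))
h/T(P) = 27567/(95914*(((½)*(-199 + 50)/50))) = 27567/(95914*(((½)*(1/50)*(-149)))) = 27567/(95914*(-149/100)) = (27567/95914)*(-100/149) = -1378350/7145593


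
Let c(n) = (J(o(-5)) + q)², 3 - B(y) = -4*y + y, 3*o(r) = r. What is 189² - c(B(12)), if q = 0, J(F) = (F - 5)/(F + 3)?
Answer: 35696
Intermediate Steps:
o(r) = r/3
J(F) = (-5 + F)/(3 + F)
B(y) = 3 + 3*y (B(y) = 3 - (-4*y + y) = 3 - (-3)*y = 3 + 3*y)
c(n) = 25 (c(n) = ((-5 + (⅓)*(-5))/(3 + (⅓)*(-5)) + 0)² = ((-5 - 5/3)/(3 - 5/3) + 0)² = (-20/3/(4/3) + 0)² = ((¾)*(-20/3) + 0)² = (-5 + 0)² = (-5)² = 25)
189² - c(B(12)) = 189² - 1*25 = 35721 - 25 = 35696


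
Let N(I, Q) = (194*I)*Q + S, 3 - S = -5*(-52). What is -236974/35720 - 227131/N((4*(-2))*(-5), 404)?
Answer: -7989097723/1191217540 ≈ -6.7067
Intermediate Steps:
S = -257 (S = 3 - (-5)*(-52) = 3 - 1*260 = 3 - 260 = -257)
N(I, Q) = -257 + 194*I*Q (N(I, Q) = (194*I)*Q - 257 = 194*I*Q - 257 = -257 + 194*I*Q)
-236974/35720 - 227131/N((4*(-2))*(-5), 404) = -236974/35720 - 227131/(-257 + 194*((4*(-2))*(-5))*404) = -236974*1/35720 - 227131/(-257 + 194*(-8*(-5))*404) = -2521/380 - 227131/(-257 + 194*40*404) = -2521/380 - 227131/(-257 + 3135040) = -2521/380 - 227131/3134783 = -7989097723/1191217540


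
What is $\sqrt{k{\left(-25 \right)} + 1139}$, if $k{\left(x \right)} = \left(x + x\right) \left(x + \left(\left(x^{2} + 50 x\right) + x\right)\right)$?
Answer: $\sqrt{34889} \approx 186.79$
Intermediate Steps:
$k{\left(x \right)} = 2 x \left(x^{2} + 52 x\right)$ ($k{\left(x \right)} = 2 x \left(x + \left(x^{2} + 51 x\right)\right) = 2 x \left(x^{2} + 52 x\right)$)
$\sqrt{k{\left(-25 \right)} + 1139} = \sqrt{2 \left(-25\right)^{2} \left(52 - 25\right) + 1139} = \sqrt{2 \cdot 625 \cdot 27 + 1139} = \sqrt{33750 + 1139} = \sqrt{34889}$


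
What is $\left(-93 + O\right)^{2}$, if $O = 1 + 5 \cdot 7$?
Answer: $3249$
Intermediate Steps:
$O = 36$ ($O = 1 + 35 = 36$)
$\left(-93 + O\right)^{2} = \left(-93 + 36\right)^{2} = \left(-57\right)^{2} = 3249$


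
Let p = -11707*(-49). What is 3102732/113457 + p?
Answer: 21695638861/37819 ≈ 5.7367e+5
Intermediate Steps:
p = 573643
3102732/113457 + p = 3102732/113457 + 573643 = 3102732*(1/113457) + 573643 = 1034244/37819 + 573643 = 21695638861/37819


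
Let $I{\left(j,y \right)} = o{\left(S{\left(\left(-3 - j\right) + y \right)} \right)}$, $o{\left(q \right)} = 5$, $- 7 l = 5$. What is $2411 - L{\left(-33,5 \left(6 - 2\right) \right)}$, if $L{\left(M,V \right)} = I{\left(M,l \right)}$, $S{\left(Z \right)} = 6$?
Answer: $2406$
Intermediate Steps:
$l = - \frac{5}{7}$ ($l = \left(- \frac{1}{7}\right) 5 = - \frac{5}{7} \approx -0.71429$)
$I{\left(j,y \right)} = 5$
$L{\left(M,V \right)} = 5$
$2411 - L{\left(-33,5 \left(6 - 2\right) \right)} = 2411 - 5 = 2406$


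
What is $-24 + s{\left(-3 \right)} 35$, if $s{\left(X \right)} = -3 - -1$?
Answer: $-94$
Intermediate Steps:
$s{\left(X \right)} = -2$ ($s{\left(X \right)} = -3 + 1 = -2$)
$-24 + s{\left(-3 \right)} 35 = -24 - 70 = -94$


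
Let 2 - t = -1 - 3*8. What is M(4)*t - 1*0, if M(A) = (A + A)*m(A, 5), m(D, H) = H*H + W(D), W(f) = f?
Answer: 6264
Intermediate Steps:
t = 27 (t = 2 - (-1 - 3*8) = 2 - (-1 - 24) = 2 - 1*(-25) = 2 + 25 = 27)
m(D, H) = D + H**2 (m(D, H) = H*H + D = H**2 + D = D + H**2)
M(A) = 2*A*(25 + A) (M(A) = (A + A)*(A + 5**2) = (2*A)*(A + 25) = (2*A)*(25 + A) = 2*A*(25 + A))
M(4)*t - 1*0 = (2*4*(25 + 4))*27 - 1*0 = (2*4*29)*27 + 0 = 232*27 + 0 = 6264 + 0 = 6264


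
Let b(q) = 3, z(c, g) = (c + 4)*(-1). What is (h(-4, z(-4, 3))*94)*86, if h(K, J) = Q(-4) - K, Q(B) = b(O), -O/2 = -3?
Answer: 56588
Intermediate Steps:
z(c, g) = -4 - c (z(c, g) = (4 + c)*(-1) = -4 - c)
O = 6 (O = -2*(-3) = 6)
Q(B) = 3
h(K, J) = 3 - K
(h(-4, z(-4, 3))*94)*86 = ((3 - 1*(-4))*94)*86 = ((3 + 4)*94)*86 = (7*94)*86 = 658*86 = 56588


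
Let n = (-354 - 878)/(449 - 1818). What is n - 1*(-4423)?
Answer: 6056319/1369 ≈ 4423.9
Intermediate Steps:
n = 1232/1369 (n = -1232/(-1369) = -1232*(-1/1369) = 1232/1369 ≈ 0.89993)
n - 1*(-4423) = 1232/1369 - 1*(-4423) = 1232/1369 + 4423 = 6056319/1369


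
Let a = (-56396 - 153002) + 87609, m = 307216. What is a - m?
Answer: -429005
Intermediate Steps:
a = -121789 (a = -209398 + 87609 = -121789)
a - m = -121789 - 1*307216 = -121789 - 307216 = -429005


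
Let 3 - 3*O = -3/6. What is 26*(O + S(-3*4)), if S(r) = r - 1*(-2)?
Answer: -689/3 ≈ -229.67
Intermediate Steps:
S(r) = 2 + r (S(r) = r + 2 = 2 + r)
O = 7/6 (O = 1 - (-3)/(3*6) = 1 - (-3)/18 = 1 - ⅓*(-½) = 1 + ⅙ = 7/6 ≈ 1.1667)
26*(O + S(-3*4)) = 26*(7/6 + (2 - 3*4)) = 26*(7/6 + (2 - 12)) = 26*(7/6 - 10) = 26*(-53/6) = -689/3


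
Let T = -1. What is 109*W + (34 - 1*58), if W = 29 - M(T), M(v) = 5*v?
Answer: 3682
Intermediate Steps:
W = 34 (W = 29 - 5*(-1) = 29 - 1*(-5) = 29 + 5 = 34)
109*W + (34 - 1*58) = 109*34 + (34 - 1*58) = 3706 + (34 - 58) = 3706 - 24 = 3682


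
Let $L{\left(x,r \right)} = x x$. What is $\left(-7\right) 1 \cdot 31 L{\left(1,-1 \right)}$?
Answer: $-217$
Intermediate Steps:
$L{\left(x,r \right)} = x^{2}$
$\left(-7\right) 1 \cdot 31 L{\left(1,-1 \right)} = \left(-7\right) 1 \cdot 31 \cdot 1^{2} = \left(-7\right) 31 \cdot 1 = \left(-217\right) 1 = -217$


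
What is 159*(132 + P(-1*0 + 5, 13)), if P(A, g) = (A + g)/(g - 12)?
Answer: 23850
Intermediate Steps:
P(A, g) = (A + g)/(-12 + g)
159*(132 + P(-1*0 + 5, 13)) = 159*(132 + ((-1*0 + 5) + 13)/(-12 + 13)) = 159*(132 + ((0 + 5) + 13)/1) = 159*(132 + 1*(5 + 13)) = 159*(132 + 1*18) = 159*(132 + 18) = 159*150 = 23850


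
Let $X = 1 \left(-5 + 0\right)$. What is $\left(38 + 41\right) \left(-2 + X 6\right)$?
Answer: $-2528$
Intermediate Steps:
$X = -5$ ($X = 1 \left(-5\right) = -5$)
$\left(38 + 41\right) \left(-2 + X 6\right) = \left(38 + 41\right) \left(-2 - 30\right) = 79 \left(-2 - 30\right) = 79 \left(-32\right) = -2528$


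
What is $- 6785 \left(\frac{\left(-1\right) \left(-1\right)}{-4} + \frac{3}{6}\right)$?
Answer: $- \frac{6785}{4} \approx -1696.3$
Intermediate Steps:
$- 6785 \left(\frac{\left(-1\right) \left(-1\right)}{-4} + \frac{3}{6}\right) = - 6785 \left(1 \left(- \frac{1}{4}\right) + 3 \cdot \frac{1}{6}\right) = - 6785 \left(- \frac{1}{4} + \frac{1}{2}\right) = \left(-6785\right) \frac{1}{4} = - \frac{6785}{4}$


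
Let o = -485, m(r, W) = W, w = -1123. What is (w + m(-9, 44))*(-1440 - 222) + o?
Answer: 1792813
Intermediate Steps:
(w + m(-9, 44))*(-1440 - 222) + o = (-1123 + 44)*(-1440 - 222) - 485 = -1079*(-1662) - 485 = 1793298 - 485 = 1792813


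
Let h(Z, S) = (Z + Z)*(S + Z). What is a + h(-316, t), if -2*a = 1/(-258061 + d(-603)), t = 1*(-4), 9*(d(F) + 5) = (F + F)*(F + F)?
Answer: 39016949761/192924 ≈ 2.0224e+5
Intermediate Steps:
d(F) = -5 + 4*F**2/9 (d(F) = -5 + ((F + F)*(F + F))/9 = -5 + ((2*F)*(2*F))/9 = -5 + (4*F**2)/9 = -5 + 4*F**2/9)
t = -4
h(Z, S) = 2*Z*(S + Z) (h(Z, S) = (2*Z)*(S + Z) = 2*Z*(S + Z))
a = 1/192924 (a = -1/(2*(-258061 + (-5 + (4/9)*(-603)**2))) = -1/(2*(-258061 + (-5 + (4/9)*363609))) = -1/(2*(-258061 + (-5 + 161604))) = -1/(2*(-258061 + 161599)) = -1/2/(-96462) = -1/2*(-1/96462) = 1/192924 ≈ 5.1834e-6)
a + h(-316, t) = 1/192924 + 2*(-316)*(-4 - 316) = 1/192924 + 2*(-316)*(-320) = 1/192924 + 202240 = 39016949761/192924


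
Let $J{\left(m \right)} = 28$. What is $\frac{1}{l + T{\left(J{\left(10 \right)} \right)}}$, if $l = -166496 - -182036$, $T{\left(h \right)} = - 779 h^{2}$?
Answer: $- \frac{1}{595196} \approx -1.6801 \cdot 10^{-6}$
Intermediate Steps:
$l = 15540$ ($l = -166496 + 182036 = 15540$)
$\frac{1}{l + T{\left(J{\left(10 \right)} \right)}} = \frac{1}{15540 - 779 \cdot 28^{2}} = \frac{1}{15540 - 610736} = \frac{1}{-595196} = - \frac{1}{595196}$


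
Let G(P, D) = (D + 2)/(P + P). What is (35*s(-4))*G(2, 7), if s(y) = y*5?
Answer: -1575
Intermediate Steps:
s(y) = 5*y
G(P, D) = (2 + D)/(2*P) (G(P, D) = (2 + D)/((2*P)) = (2 + D)*(1/(2*P)) = (2 + D)/(2*P))
(35*s(-4))*G(2, 7) = (35*(5*(-4)))*((1/2)*(2 + 7)/2) = (35*(-20))*((1/2)*(1/2)*9) = -700*9/4 = -1575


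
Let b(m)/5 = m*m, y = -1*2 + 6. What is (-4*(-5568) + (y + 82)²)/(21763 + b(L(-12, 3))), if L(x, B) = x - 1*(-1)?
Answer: 7417/5592 ≈ 1.3264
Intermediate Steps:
y = 4 (y = -2 + 6 = 4)
L(x, B) = 1 + x (L(x, B) = x + 1 = 1 + x)
b(m) = 5*m² (b(m) = 5*(m*m) = 5*m²)
(-4*(-5568) + (y + 82)²)/(21763 + b(L(-12, 3))) = (-4*(-5568) + (4 + 82)²)/(21763 + 5*(1 - 12)²) = (22272 + 86²)/(21763 + 5*(-11)²) = (22272 + 7396)/(21763 + 5*121) = 29668/(21763 + 605) = 29668/22368 = 29668*(1/22368) = 7417/5592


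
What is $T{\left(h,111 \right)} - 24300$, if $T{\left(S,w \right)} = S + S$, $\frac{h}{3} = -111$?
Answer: $-24966$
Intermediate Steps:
$h = -333$ ($h = 3 \left(-111\right) = -333$)
$T{\left(S,w \right)} = 2 S$
$T{\left(h,111 \right)} - 24300 = 2 \left(-333\right) - 24300 = -666 - 24300 = -24966$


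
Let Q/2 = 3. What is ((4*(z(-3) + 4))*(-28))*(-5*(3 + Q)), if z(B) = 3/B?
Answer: 15120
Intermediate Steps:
Q = 6 (Q = 2*3 = 6)
((4*(z(-3) + 4))*(-28))*(-5*(3 + Q)) = ((4*(3/(-3) + 4))*(-28))*(-5*(3 + 6)) = ((4*(3*(-⅓) + 4))*(-28))*(-5*9) = ((4*(-1 + 4))*(-28))*(-45) = ((4*3)*(-28))*(-45) = (12*(-28))*(-45) = -336*(-45) = 15120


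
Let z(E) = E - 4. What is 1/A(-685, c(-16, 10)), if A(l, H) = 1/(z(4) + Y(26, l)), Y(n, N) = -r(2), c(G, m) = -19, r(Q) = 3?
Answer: -3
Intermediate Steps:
z(E) = -4 + E
Y(n, N) = -3 (Y(n, N) = -1*3 = -3)
A(l, H) = -⅓ (A(l, H) = 1/((-4 + 4) - 3) = 1/(0 - 3) = 1/(-3) = -⅓)
1/A(-685, c(-16, 10)) = 1/(-⅓) = -3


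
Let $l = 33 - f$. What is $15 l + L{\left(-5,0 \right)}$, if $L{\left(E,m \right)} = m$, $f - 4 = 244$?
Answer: $-3225$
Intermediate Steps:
$f = 248$ ($f = 4 + 244 = 248$)
$l = -215$ ($l = 33 - 248 = -215$)
$15 l + L{\left(-5,0 \right)} = 15 \left(-215\right) + 0 = -3225 + 0 = -3225$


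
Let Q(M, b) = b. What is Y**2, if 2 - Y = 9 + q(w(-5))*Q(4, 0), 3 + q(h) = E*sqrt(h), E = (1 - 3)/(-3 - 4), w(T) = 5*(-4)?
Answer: 49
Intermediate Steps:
w(T) = -20
E = 2/7 (E = -2/(-7) = -2*(-1/7) = 2/7 ≈ 0.28571)
q(h) = -3 + 2*sqrt(h)/7
Y = -7 (Y = 2 - (9 + (-3 + 2*sqrt(-20)/7)*0) = 2 - (9 + (-3 + 2*(2*I*sqrt(5))/7)*0) = 2 - (9 + (-3 + 4*I*sqrt(5)/7)*0) = 2 - (9 + 0) = 2 - 1*9 = 2 - 9 = -7)
Y**2 = (-7)**2 = 49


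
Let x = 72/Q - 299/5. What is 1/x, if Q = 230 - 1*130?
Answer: -25/1477 ≈ -0.016926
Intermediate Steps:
Q = 100 (Q = 230 - 130 = 100)
x = -1477/25 (x = 72/100 - 299/5 = 72*(1/100) - 299*⅕ = 18/25 - 299/5 = -1477/25 ≈ -59.080)
1/x = 1/(-1477/25) = -25/1477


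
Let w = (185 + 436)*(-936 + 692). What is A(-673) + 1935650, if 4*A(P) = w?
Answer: 1897769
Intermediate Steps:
w = -151524 (w = 621*(-244) = -151524)
A(P) = -37881 (A(P) = (¼)*(-151524) = -37881)
A(-673) + 1935650 = -37881 + 1935650 = 1897769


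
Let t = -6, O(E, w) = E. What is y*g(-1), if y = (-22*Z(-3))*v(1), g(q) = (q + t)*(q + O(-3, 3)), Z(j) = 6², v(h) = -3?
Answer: 66528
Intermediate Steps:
Z(j) = 36
g(q) = (-6 + q)*(-3 + q) (g(q) = (q - 6)*(q - 3) = (-6 + q)*(-3 + q))
y = 2376 (y = -22*36*(-3) = -792*(-3) = 2376)
y*g(-1) = 2376*(18 + (-1)² - 9*(-1)) = 2376*(18 + 1 + 9) = 2376*28 = 66528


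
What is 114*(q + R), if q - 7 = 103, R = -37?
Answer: 8322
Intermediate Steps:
q = 110 (q = 7 + 103 = 110)
114*(q + R) = 114*(110 - 37) = 114*73 = 8322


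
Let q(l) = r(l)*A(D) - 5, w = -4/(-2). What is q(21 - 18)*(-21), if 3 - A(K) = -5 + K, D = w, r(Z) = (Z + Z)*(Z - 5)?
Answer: 1617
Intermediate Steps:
r(Z) = 2*Z*(-5 + Z) (r(Z) = (2*Z)*(-5 + Z) = 2*Z*(-5 + Z))
w = 2 (w = -4*(-½) = 2)
D = 2
A(K) = 8 - K (A(K) = 3 - (-5 + K) = 3 + (5 - K) = 8 - K)
q(l) = -5 + 12*l*(-5 + l) (q(l) = (2*l*(-5 + l))*(8 - 1*2) - 5 = (2*l*(-5 + l))*(8 - 2) - 5 = (2*l*(-5 + l))*6 - 5 = 12*l*(-5 + l) - 5 = -5 + 12*l*(-5 + l))
q(21 - 18)*(-21) = (-5 + 12*(21 - 18)*(-5 + (21 - 18)))*(-21) = (-5 + 12*3*(-5 + 3))*(-21) = (-5 + 12*3*(-2))*(-21) = (-5 - 72)*(-21) = -77*(-21) = 1617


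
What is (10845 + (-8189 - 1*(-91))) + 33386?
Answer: 36133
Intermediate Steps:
(10845 + (-8189 - 1*(-91))) + 33386 = (10845 + (-8189 + 91)) + 33386 = (10845 - 8098) + 33386 = 2747 + 33386 = 36133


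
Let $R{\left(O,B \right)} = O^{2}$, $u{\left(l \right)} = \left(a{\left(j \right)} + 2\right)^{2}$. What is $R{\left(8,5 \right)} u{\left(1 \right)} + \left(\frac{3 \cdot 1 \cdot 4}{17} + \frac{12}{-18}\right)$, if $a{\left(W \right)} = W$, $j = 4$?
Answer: $\frac{117506}{51} \approx 2304.0$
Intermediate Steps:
$u{\left(l \right)} = 36$ ($u{\left(l \right)} = \left(4 + 2\right)^{2} = 6^{2} = 36$)
$R{\left(8,5 \right)} u{\left(1 \right)} + \left(\frac{3 \cdot 1 \cdot 4}{17} + \frac{12}{-18}\right) = 8^{2} \cdot 36 + \left(\frac{3 \cdot 1 \cdot 4}{17} + \frac{12}{-18}\right) = 64 \cdot 36 + \left(3 \cdot 4 \cdot \frac{1}{17} + 12 \left(- \frac{1}{18}\right)\right) = 2304 + \left(12 \cdot \frac{1}{17} - \frac{2}{3}\right) = 2304 + \left(\frac{12}{17} - \frac{2}{3}\right) = 2304 + \frac{2}{51} = \frac{117506}{51}$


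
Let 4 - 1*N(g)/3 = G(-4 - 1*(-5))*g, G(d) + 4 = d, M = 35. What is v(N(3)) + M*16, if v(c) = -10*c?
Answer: 170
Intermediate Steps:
G(d) = -4 + d
N(g) = 12 + 9*g (N(g) = 12 - 3*(-4 + (-4 - 1*(-5)))*g = 12 - 3*(-4 + (-4 + 5))*g = 12 - 3*(-4 + 1)*g = 12 - (-9)*g = 12 + 9*g)
v(N(3)) + M*16 = -10*(12 + 9*3) + 35*16 = -10*(12 + 27) + 560 = -10*39 + 560 = -390 + 560 = 170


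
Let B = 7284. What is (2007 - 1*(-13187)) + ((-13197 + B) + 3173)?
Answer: 12454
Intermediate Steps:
(2007 - 1*(-13187)) + ((-13197 + B) + 3173) = (2007 - 1*(-13187)) + ((-13197 + 7284) + 3173) = (2007 + 13187) + (-5913 + 3173) = 15194 - 2740 = 12454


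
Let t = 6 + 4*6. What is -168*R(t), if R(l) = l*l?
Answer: -151200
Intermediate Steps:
t = 30 (t = 6 + 24 = 30)
R(l) = l²
-168*R(t) = -168*30² = -168*900 = -151200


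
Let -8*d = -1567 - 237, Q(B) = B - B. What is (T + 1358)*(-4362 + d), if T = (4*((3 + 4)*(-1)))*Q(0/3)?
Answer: -5617367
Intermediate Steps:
Q(B) = 0
d = 451/2 (d = -(-1567 - 237)/8 = -1/8*(-1804) = 451/2 ≈ 225.50)
T = 0 (T = (4*((3 + 4)*(-1)))*0 = (4*(7*(-1)))*0 = (4*(-7))*0 = -28*0 = 0)
(T + 1358)*(-4362 + d) = (0 + 1358)*(-4362 + 451/2) = 1358*(-8273/2) = -5617367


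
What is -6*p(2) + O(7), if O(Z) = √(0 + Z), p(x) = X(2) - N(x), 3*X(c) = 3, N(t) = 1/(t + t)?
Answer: -9/2 + √7 ≈ -1.8542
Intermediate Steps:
N(t) = 1/(2*t)
X(c) = 1 (X(c) = (⅓)*3 = 1)
p(x) = 1 - 1/(2*x)
O(Z) = √Z
-6*p(2) + O(7) = -6*(-½ + 2)/2 + √7 = -3*3/2 + √7 = -6*¾ + √7 = -9/2 + √7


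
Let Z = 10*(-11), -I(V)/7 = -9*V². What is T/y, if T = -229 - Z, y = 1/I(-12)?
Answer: -1079568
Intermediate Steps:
I(V) = 63*V² (I(V) = -(-63)*V² = 63*V²)
y = 1/9072 (y = 1/(63*(-12)²) = 1/(63*144) = 1/9072 ≈ 0.00011023)
Z = -110
T = -119 (T = -229 - 1*(-110) = -229 + 110 = -119)
T/y = -119/1/9072 = -119*9072 = -1079568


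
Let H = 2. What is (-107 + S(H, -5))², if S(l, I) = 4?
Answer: 10609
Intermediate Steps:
(-107 + S(H, -5))² = (-107 + 4)² = (-103)² = 10609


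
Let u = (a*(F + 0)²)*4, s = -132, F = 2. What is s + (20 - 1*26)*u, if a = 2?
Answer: -324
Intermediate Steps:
u = 32 (u = (2*(2 + 0)²)*4 = (2*2²)*4 = (2*4)*4 = 8*4 = 32)
s + (20 - 1*26)*u = -132 + (20 - 1*26)*32 = -132 + (20 - 26)*32 = -132 - 6*32 = -132 - 192 = -324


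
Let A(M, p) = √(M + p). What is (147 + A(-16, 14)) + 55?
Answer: 202 + I*√2 ≈ 202.0 + 1.4142*I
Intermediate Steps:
(147 + A(-16, 14)) + 55 = (147 + √(-16 + 14)) + 55 = (147 + √(-2)) + 55 = (147 + I*√2) + 55 = 202 + I*√2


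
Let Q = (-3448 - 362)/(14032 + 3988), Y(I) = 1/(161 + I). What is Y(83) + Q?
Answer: -45581/219844 ≈ -0.20733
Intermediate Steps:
Q = -381/1802 (Q = -3810/18020 = -3810*1/18020 = -381/1802 ≈ -0.21143)
Y(83) + Q = 1/(161 + 83) - 381/1802 = 1/244 - 381/1802 = -45581/219844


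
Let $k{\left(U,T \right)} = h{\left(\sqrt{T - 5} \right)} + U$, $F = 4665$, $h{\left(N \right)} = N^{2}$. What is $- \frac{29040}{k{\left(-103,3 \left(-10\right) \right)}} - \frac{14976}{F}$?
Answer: $\frac{7411384}{35765} \approx 207.22$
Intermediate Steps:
$k{\left(U,T \right)} = -5 + T + U$ ($k{\left(U,T \right)} = \left(\sqrt{T - 5}\right)^{2} + U = \left(\sqrt{-5 + T}\right)^{2} + U = \left(-5 + T\right) + U = -5 + T + U$)
$- \frac{29040}{k{\left(-103,3 \left(-10\right) \right)}} - \frac{14976}{F} = - \frac{29040}{-5 + 3 \left(-10\right) - 103} - \frac{14976}{4665} = - \frac{29040}{-5 - 30 - 103} - \frac{4992}{1555} = - \frac{29040}{-138} - \frac{4992}{1555} = \left(-29040\right) \left(- \frac{1}{138}\right) - \frac{4992}{1555} = \frac{4840}{23} - \frac{4992}{1555} = \frac{7411384}{35765}$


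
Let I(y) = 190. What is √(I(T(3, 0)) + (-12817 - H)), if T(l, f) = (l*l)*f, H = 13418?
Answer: I*√26045 ≈ 161.38*I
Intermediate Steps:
T(l, f) = f*l² (T(l, f) = l²*f = f*l²)
√(I(T(3, 0)) + (-12817 - H)) = √(190 + (-12817 - 1*13418)) = √(190 + (-12817 - 13418)) = √(190 - 26235) = √(-26045) = I*√26045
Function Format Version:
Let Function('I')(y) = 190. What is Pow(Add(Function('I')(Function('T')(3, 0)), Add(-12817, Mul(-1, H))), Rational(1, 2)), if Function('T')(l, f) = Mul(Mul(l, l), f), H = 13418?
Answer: Mul(I, Pow(26045, Rational(1, 2))) ≈ Mul(161.38, I)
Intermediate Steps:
Function('T')(l, f) = Mul(f, Pow(l, 2)) (Function('T')(l, f) = Mul(Pow(l, 2), f) = Mul(f, Pow(l, 2)))
Pow(Add(Function('I')(Function('T')(3, 0)), Add(-12817, Mul(-1, H))), Rational(1, 2)) = Pow(Add(190, Add(-12817, Mul(-1, 13418))), Rational(1, 2)) = Pow(Add(190, Add(-12817, -13418)), Rational(1, 2)) = Pow(Add(190, -26235), Rational(1, 2)) = Pow(-26045, Rational(1, 2)) = Mul(I, Pow(26045, Rational(1, 2)))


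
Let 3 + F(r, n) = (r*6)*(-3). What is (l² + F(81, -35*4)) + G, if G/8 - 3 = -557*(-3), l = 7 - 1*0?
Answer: 11980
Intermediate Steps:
l = 7 (l = 7 + 0 = 7)
F(r, n) = -3 - 18*r (F(r, n) = -3 + (r*6)*(-3) = -3 + (6*r)*(-3) = -3 - 18*r)
G = 13392 (G = 24 + 8*(-557*(-3)) = 24 + 8*1671 = 24 + 13368 = 13392)
(l² + F(81, -35*4)) + G = (7² + (-3 - 18*81)) + 13392 = (49 + (-3 - 1458)) + 13392 = (49 - 1461) + 13392 = -1412 + 13392 = 11980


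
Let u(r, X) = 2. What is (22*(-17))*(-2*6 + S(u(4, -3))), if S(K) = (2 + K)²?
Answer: -1496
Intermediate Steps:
(22*(-17))*(-2*6 + S(u(4, -3))) = (22*(-17))*(-2*6 + (2 + 2)²) = -374*(-12 + 4²) = -374*(-12 + 16) = -374*4 = -1496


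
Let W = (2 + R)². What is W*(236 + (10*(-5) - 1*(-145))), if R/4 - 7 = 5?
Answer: 827500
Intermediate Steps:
R = 48 (R = 28 + 4*5 = 28 + 20 = 48)
W = 2500 (W = (2 + 48)² = 50² = 2500)
W*(236 + (10*(-5) - 1*(-145))) = 2500*(236 + (10*(-5) - 1*(-145))) = 2500*(236 + (-50 + 145)) = 2500*(236 + 95) = 2500*331 = 827500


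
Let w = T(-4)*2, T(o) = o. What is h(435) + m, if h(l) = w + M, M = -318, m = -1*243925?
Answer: -244251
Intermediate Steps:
m = -243925
w = -8 (w = -4*2 = -8)
h(l) = -326 (h(l) = -8 - 318 = -326)
h(435) + m = -326 - 243925 = -244251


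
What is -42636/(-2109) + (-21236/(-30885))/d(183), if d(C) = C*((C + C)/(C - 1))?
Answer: 773733709832/38269387305 ≈ 20.218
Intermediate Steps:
d(C) = 2*C²/(-1 + C) (d(C) = C*((2*C)/(-1 + C)) = C*(2*C/(-1 + C)) = 2*C²/(-1 + C))
-42636/(-2109) + (-21236/(-30885))/d(183) = -42636/(-2109) + (-21236/(-30885))/((2*183²/(-1 + 183))) = -42636*(-1/2109) + (-21236*(-1/30885))/((2*33489/182)) = 748/37 + 21236/(30885*((2*33489*(1/182)))) = 748/37 + 21236/(30885*(33489/91)) = 748/37 + (21236/30885)*(91/33489) = 748/37 + 1932476/1034307765 = 773733709832/38269387305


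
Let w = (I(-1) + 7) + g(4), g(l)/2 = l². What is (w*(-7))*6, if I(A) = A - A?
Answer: -1638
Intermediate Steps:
g(l) = 2*l²
I(A) = 0
w = 39 (w = (0 + 7) + 2*4² = 7 + 2*16 = 7 + 32 = 39)
(w*(-7))*6 = (39*(-7))*6 = -273*6 = -1638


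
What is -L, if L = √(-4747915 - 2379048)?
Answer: -I*√7126963 ≈ -2669.6*I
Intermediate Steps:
L = I*√7126963 (L = √(-7126963) = I*√7126963 ≈ 2669.6*I)
-L = -I*√7126963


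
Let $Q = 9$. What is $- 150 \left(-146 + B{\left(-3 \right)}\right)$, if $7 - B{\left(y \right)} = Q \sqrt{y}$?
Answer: $20850 + 1350 i \sqrt{3} \approx 20850.0 + 2338.3 i$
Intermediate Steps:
$B{\left(y \right)} = 7 - 9 \sqrt{y}$
$- 150 \left(-146 + B{\left(-3 \right)}\right) = - 150 \left(-146 + \left(7 - 9 \sqrt{-3}\right)\right) = - 150 \left(-146 + \left(7 - 9 i \sqrt{3}\right)\right) = - 150 \left(-139 - 9 i \sqrt{3}\right) = 20850 + 1350 i \sqrt{3}$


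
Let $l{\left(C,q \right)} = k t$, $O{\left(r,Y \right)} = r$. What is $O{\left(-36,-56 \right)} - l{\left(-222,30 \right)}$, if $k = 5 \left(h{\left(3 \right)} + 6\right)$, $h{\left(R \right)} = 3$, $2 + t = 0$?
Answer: $54$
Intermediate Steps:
$t = -2$ ($t = -2 + 0 = -2$)
$k = 45$ ($k = 5 \left(3 + 6\right) = 5 \cdot 9 = 45$)
$l{\left(C,q \right)} = -90$ ($l{\left(C,q \right)} = 45 \left(-2\right) = -90$)
$O{\left(-36,-56 \right)} - l{\left(-222,30 \right)} = -36 - -90 = -36 + 90 = 54$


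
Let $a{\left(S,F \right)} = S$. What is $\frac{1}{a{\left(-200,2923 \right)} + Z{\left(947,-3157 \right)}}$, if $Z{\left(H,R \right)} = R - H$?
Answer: $- \frac{1}{4304} \approx -0.00023234$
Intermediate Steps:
$\frac{1}{a{\left(-200,2923 \right)} + Z{\left(947,-3157 \right)}} = \frac{1}{-200 - 4104} = \frac{1}{-4304} = - \frac{1}{4304}$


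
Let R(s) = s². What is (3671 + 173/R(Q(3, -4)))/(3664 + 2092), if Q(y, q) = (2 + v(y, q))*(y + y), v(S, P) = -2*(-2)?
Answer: 4757789/7459776 ≈ 0.63779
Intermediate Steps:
v(S, P) = 4
Q(y, q) = 12*y (Q(y, q) = (2 + 4)*(y + y) = 6*(2*y) = 12*y)
(3671 + 173/R(Q(3, -4)))/(3664 + 2092) = (3671 + 173/((12*3)²))/(3664 + 2092) = (3671 + 173/(36²))/5756 = (3671 + 173/1296)*(1/5756) = (4757789/1296)*(1/5756) = 4757789/7459776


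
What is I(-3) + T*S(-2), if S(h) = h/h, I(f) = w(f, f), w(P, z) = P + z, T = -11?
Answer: -17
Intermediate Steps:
I(f) = 2*f (I(f) = f + f = 2*f)
S(h) = 1
I(-3) + T*S(-2) = 2*(-3) - 11*1 = -6 - 11 = -17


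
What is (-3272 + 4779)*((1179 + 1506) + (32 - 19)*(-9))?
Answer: 3869976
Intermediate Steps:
(-3272 + 4779)*((1179 + 1506) + (32 - 19)*(-9)) = 1507*(2685 + 13*(-9)) = 1507*(2685 - 117) = 1507*2568 = 3869976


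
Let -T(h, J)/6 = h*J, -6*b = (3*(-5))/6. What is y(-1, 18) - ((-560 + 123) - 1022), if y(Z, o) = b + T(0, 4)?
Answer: 17513/12 ≈ 1459.4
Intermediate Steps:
b = 5/12 (b = -3*(-5)/(6*6) = -(-5)/(2*6) = -1/6*(-5/2) = 5/12 ≈ 0.41667)
T(h, J) = -6*J*h (T(h, J) = -6*h*J = -6*J*h)
y(Z, o) = 5/12 (y(Z, o) = 5/12 - 6*4*0 = 5/12 + 0 = 5/12)
y(-1, 18) - ((-560 + 123) - 1022) = 5/12 - ((-560 + 123) - 1022) = 5/12 - (-437 - 1022) = 5/12 - 1*(-1459) = 5/12 + 1459 = 17513/12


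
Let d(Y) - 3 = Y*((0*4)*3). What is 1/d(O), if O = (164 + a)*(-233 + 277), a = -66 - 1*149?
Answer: ⅓ ≈ 0.33333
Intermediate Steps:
a = -215 (a = -66 - 149 = -215)
O = -2244 (O = (164 - 215)*(-233 + 277) = -51*44 = -2244)
d(Y) = 3 (d(Y) = 3 + Y*((0*4)*3) = 3 + Y*(0*3) = 3 + Y*0 = 3 + 0 = 3)
1/d(O) = 1/3 = ⅓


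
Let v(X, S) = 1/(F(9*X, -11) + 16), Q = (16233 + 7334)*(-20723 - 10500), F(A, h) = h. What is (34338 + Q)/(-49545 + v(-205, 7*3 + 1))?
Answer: 3678990515/247724 ≈ 14851.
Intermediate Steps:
Q = -735832441 (Q = 23567*(-31223) = -735832441)
v(X, S) = ⅕ (v(X, S) = 1/(-11 + 16) = 1/5 = ⅕)
(34338 + Q)/(-49545 + v(-205, 7*3 + 1)) = (34338 - 735832441)/(-49545 + ⅕) = -735798103/(-247724/5) = -735798103*(-5/247724) = 3678990515/247724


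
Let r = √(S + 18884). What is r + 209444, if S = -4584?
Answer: 209444 + 10*√143 ≈ 2.0956e+5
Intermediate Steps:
r = 10*√143 (r = √(-4584 + 18884) = √14300 = 10*√143 ≈ 119.58)
r + 209444 = 10*√143 + 209444 = 209444 + 10*√143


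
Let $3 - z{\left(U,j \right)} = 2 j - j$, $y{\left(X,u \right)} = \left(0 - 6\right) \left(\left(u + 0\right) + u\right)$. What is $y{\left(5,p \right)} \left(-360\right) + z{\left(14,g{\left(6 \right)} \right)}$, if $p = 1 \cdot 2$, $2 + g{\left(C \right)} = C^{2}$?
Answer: $8609$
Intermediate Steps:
$g{\left(C \right)} = -2 + C^{2}$
$p = 2$
$y{\left(X,u \right)} = - 12 u$ ($y{\left(X,u \right)} = - 6 \left(u + u\right) = - 6 \cdot 2 u = - 12 u$)
$z{\left(U,j \right)} = 3 - j$ ($z{\left(U,j \right)} = 3 - \left(2 j - j\right) = 3 - j$)
$y{\left(5,p \right)} \left(-360\right) + z{\left(14,g{\left(6 \right)} \right)} = \left(-12\right) 2 \left(-360\right) + \left(3 - \left(-2 + 6^{2}\right)\right) = \left(-24\right) \left(-360\right) + \left(3 - \left(-2 + 36\right)\right) = 8640 + \left(3 - 34\right) = 8640 - 31 = 8609$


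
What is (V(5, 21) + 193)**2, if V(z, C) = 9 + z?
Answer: 42849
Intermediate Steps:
(V(5, 21) + 193)**2 = ((9 + 5) + 193)**2 = (14 + 193)**2 = 207**2 = 42849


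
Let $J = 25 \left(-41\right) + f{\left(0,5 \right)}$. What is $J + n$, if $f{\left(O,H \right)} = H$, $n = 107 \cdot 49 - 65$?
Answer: $4158$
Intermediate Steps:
$n = 5178$ ($n = 5243 - 65 = 5178$)
$J = -1020$ ($J = 25 \left(-41\right) + 5 = -1025 + 5 = -1020$)
$J + n = -1020 + 5178 = 4158$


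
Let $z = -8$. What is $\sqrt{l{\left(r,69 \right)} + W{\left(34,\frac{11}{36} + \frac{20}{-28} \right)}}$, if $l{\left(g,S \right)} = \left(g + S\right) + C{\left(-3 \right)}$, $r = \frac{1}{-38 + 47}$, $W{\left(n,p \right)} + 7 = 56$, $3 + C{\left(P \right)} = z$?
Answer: $\frac{2 \sqrt{241}}{3} \approx 10.349$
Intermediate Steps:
$C{\left(P \right)} = -11$ ($C{\left(P \right)} = -3 - 8 = -11$)
$W{\left(n,p \right)} = 49$ ($W{\left(n,p \right)} = -7 + 56 = 49$)
$r = \frac{1}{9} \approx 0.11111$
$l{\left(g,S \right)} = -11 + S + g$ ($l{\left(g,S \right)} = \left(g + S\right) - 11 = \left(S + g\right) - 11 = -11 + S + g$)
$\sqrt{l{\left(r,69 \right)} + W{\left(34,\frac{11}{36} + \frac{20}{-28} \right)}} = \sqrt{\left(-11 + 69 + \frac{1}{9}\right) + 49} = \sqrt{\frac{523}{9} + 49} = \sqrt{\frac{964}{9}} = \frac{2 \sqrt{241}}{3}$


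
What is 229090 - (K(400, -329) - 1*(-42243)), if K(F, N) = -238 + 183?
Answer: 186902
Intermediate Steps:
K(F, N) = -55
229090 - (K(400, -329) - 1*(-42243)) = 229090 - (-55 - 1*(-42243)) = 229090 - (-55 + 42243) = 229090 - 1*42188 = 229090 - 42188 = 186902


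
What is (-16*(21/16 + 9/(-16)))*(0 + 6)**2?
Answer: -432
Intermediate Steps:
(-16*(21/16 + 9/(-16)))*(0 + 6)**2 = -16*(21*(1/16) + 9*(-1/16))*6**2 = -16*(21/16 - 9/16)*36 = -16*3/4*36 = -12*36 = -432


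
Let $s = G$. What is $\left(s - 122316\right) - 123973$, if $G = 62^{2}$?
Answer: $-242445$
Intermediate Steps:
$G = 3844$
$s = 3844$
$\left(s - 122316\right) - 123973 = \left(3844 - 122316\right) - 123973 = -118472 - 123973 = -242445$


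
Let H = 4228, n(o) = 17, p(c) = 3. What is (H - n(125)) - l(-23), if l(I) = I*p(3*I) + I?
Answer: 4303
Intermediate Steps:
l(I) = 4*I (l(I) = I*3 + I = 3*I + I = 4*I)
(H - n(125)) - l(-23) = (4228 - 1*17) - 4*(-23) = (4228 - 17) - 1*(-92) = 4211 + 92 = 4303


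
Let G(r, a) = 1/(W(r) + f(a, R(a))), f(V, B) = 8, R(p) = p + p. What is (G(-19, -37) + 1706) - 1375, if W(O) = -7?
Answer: 332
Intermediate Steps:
R(p) = 2*p
G(r, a) = 1 (G(r, a) = 1/(-7 + 8) = 1/1 = 1)
(G(-19, -37) + 1706) - 1375 = (1 + 1706) - 1375 = 1707 - 1375 = 332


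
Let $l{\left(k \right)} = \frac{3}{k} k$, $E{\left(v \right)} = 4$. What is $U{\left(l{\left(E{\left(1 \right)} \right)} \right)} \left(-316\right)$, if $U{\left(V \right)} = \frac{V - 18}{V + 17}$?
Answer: $237$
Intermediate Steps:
$l{\left(k \right)} = 3$
$U{\left(V \right)} = \frac{-18 + V}{17 + V}$
$U{\left(l{\left(E{\left(1 \right)} \right)} \right)} \left(-316\right) = \frac{-18 + 3}{17 + 3} \left(-316\right) = \frac{1}{20} \left(-15\right) \left(-316\right) = \left(- \frac{3}{4}\right) \left(-316\right) = 237$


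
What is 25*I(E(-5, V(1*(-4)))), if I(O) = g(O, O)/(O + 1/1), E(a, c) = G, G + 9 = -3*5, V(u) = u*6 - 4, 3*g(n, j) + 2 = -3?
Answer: 125/69 ≈ 1.8116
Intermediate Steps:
g(n, j) = -5/3 (g(n, j) = -⅔ + (⅓)*(-3) = -⅔ - 1 = -5/3)
V(u) = -4 + 6*u (V(u) = 6*u - 4 = -4 + 6*u)
G = -24 (G = -9 - 3*5 = -9 - 15 = -24)
E(a, c) = -24
I(O) = -5/(3*(1 + O)) (I(O) = -5/3/(O + 1/1) = -5/3/(O + 1) = -5/3/(1 + O) = -5/(3*(1 + O)))
25*I(E(-5, V(1*(-4)))) = 25*(-5/(3 + 3*(-24))) = 25*(-5/(3 - 72)) = 25*(-5/(-69)) = 25*(-5*(-1/69)) = 25*(5/69) = 125/69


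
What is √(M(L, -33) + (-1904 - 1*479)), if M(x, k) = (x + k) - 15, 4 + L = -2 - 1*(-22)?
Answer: I*√2415 ≈ 49.143*I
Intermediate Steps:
L = 16 (L = -4 + (-2 - 1*(-22)) = -4 + (-2 + 22) = -4 + 20 = 16)
M(x, k) = -15 + k + x (M(x, k) = (k + x) - 15 = -15 + k + x)
√(M(L, -33) + (-1904 - 1*479)) = √((-15 - 33 + 16) + (-1904 - 1*479)) = √(-32 + (-1904 - 479)) = √(-32 - 2383) = √(-2415) = I*√2415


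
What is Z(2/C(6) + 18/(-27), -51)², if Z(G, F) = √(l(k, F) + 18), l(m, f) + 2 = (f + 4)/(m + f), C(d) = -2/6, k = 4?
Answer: 17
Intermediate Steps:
C(d) = -⅓ (C(d) = -2*⅙ = -⅓)
l(m, f) = -2 + (4 + f)/(f + m) (l(m, f) = -2 + (f + 4)/(m + f) = -2 + (4 + f)/(f + m))
Z(G, F) = √(18 + (-4 - F)/(4 + F)) (Z(G, F) = √((4 - F - 2*4)/(F + 4) + 18) = √((4 - F - 8)/(4 + F) + 18) = √((-4 - F)/(4 + F) + 18) = √(18 + (-4 - F)/(4 + F)))
Z(2/C(6) + 18/(-27), -51)² = (√17)² = 17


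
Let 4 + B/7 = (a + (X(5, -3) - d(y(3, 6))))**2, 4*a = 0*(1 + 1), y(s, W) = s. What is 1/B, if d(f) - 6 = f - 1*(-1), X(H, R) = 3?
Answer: 1/315 ≈ 0.0031746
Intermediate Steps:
d(f) = 7 + f (d(f) = 6 + (f - 1*(-1)) = 6 + (f + 1) = 6 + (1 + f) = 7 + f)
a = 0 (a = (0*(1 + 1))/4 = (0*2)/4 = (1/4)*0 = 0)
B = 315 (B = -28 + 7*(0 + (3 - (7 + 3)))**2 = -28 + 7*(0 + (3 - 1*10))**2 = -28 + 7*(0 + (3 - 10))**2 = -28 + 7*(0 - 7)**2 = -28 + 7*(-7)**2 = -28 + 7*49 = -28 + 343 = 315)
1/B = 1/315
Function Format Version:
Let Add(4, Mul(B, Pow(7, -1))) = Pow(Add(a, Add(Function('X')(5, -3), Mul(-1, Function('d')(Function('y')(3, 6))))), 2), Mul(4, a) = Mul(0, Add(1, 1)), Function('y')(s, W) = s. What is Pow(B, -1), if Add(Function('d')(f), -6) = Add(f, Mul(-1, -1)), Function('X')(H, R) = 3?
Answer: Rational(1, 315) ≈ 0.0031746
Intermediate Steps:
Function('d')(f) = Add(7, f) (Function('d')(f) = Add(6, Add(f, Mul(-1, -1))) = Add(6, Add(f, 1)) = Add(6, Add(1, f)) = Add(7, f))
a = 0 (a = Mul(Rational(1, 4), Mul(0, Add(1, 1))) = Mul(Rational(1, 4), Mul(0, 2)) = Mul(Rational(1, 4), 0) = 0)
B = 315 (B = Add(-28, Mul(7, Pow(Add(0, Add(3, Mul(-1, Add(7, 3)))), 2))) = Add(-28, Mul(7, Pow(Add(0, Add(3, Mul(-1, 10))), 2))) = Add(-28, Mul(7, Pow(Add(0, Add(3, -10)), 2))) = Add(-28, Mul(7, Pow(Add(0, -7), 2))) = Add(-28, Mul(7, Pow(-7, 2))) = Add(-28, Mul(7, 49)) = Add(-28, 343) = 315)
Pow(B, -1) = Pow(315, -1) = Rational(1, 315)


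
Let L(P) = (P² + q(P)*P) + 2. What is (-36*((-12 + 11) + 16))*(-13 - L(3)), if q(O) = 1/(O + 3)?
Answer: 13230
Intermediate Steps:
q(O) = 1/(3 + O)
L(P) = 2 + P² + P/(3 + P) (L(P) = (P² + P/(3 + P)) + 2 = 2 + P² + P/(3 + P))
(-36*((-12 + 11) + 16))*(-13 - L(3)) = (-36*((-12 + 11) + 16))*(-13 - (3 + (2 + 3²)*(3 + 3))/(3 + 3)) = (-36*(-1 + 16))*(-13 - (3 + (2 + 9)*6)/6) = (-36*15)*(-13 - (3 + 11*6)/6) = -540*(-13 - (3 + 66)/6) = -540*(-13 - 69/6) = -540*(-13 - 1*23/2) = -540*(-13 - 23/2) = -540*(-49/2) = 13230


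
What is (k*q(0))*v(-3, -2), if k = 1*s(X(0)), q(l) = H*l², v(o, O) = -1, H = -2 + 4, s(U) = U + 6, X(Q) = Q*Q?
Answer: 0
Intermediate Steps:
X(Q) = Q²
s(U) = 6 + U
H = 2
q(l) = 2*l²
k = 6 (k = 1*(6 + 0²) = 1*(6 + 0) = 1*6 = 6)
(k*q(0))*v(-3, -2) = (6*(2*0²))*(-1) = (6*(2*0))*(-1) = (6*0)*(-1) = 0*(-1) = 0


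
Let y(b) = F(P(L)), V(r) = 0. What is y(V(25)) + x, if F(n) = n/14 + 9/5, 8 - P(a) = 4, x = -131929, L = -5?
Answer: -4617442/35 ≈ -1.3193e+5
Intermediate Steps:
P(a) = 4 (P(a) = 8 - 1*4 = 8 - 4 = 4)
F(n) = 9/5 + n/14 (F(n) = n*(1/14) + 9*(1/5) = n/14 + 9/5 = 9/5 + n/14)
y(b) = 73/35 (y(b) = 9/5 + (1/14)*4 = 9/5 + 2/7 = 73/35)
y(V(25)) + x = 73/35 - 131929 = -4617442/35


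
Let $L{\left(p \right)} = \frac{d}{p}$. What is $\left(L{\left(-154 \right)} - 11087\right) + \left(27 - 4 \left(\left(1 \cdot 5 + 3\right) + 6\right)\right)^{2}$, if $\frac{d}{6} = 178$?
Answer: $- \frac{789476}{77} \approx -10253.0$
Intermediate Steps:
$d = 1068$ ($d = 6 \cdot 178 = 1068$)
$L{\left(p \right)} = \frac{1068}{p}$
$\left(L{\left(-154 \right)} - 11087\right) + \left(27 - 4 \left(\left(1 \cdot 5 + 3\right) + 6\right)\right)^{2} = \left(\frac{1068}{-154} - 11087\right) + \left(27 - 4 \left(\left(1 \cdot 5 + 3\right) + 6\right)\right)^{2} = \left(1068 \left(- \frac{1}{154}\right) - 11087\right) + \left(27 - 4 \left(\left(5 + 3\right) + 6\right)\right)^{2} = \left(- \frac{534}{77} - 11087\right) + \left(27 - 4 \left(8 + 6\right)\right)^{2} = - \frac{854233}{77} + \left(27 - 56\right)^{2} = - \frac{854233}{77} + \left(-29\right)^{2} = - \frac{854233}{77} + 841 = - \frac{789476}{77}$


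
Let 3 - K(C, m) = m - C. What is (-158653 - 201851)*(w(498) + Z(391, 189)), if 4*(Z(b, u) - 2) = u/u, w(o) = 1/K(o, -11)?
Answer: -51957639/64 ≈ -8.1184e+5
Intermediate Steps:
K(C, m) = 3 + C - m (K(C, m) = 3 - (m - C) = 3 + (C - m) = 3 + C - m)
w(o) = 1/(14 + o) (w(o) = 1/(3 + o - 1*(-11)) = 1/(3 + o + 11) = 1/(14 + o))
Z(b, u) = 9/4 (Z(b, u) = 2 + (u/u)/4 = 2 + (¼)*1 = 2 + ¼ = 9/4)
(-158653 - 201851)*(w(498) + Z(391, 189)) = (-158653 - 201851)*(1/(14 + 498) + 9/4) = -360504*(1/512 + 9/4) = -360504*1153/512 = -51957639/64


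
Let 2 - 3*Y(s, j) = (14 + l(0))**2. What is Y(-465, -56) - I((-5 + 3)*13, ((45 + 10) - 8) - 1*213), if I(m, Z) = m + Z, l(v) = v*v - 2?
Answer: 434/3 ≈ 144.67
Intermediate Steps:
l(v) = -2 + v**2 (l(v) = v**2 - 2 = -2 + v**2)
Y(s, j) = -142/3 (Y(s, j) = 2/3 - (14 + (-2 + 0**2))**2/3 = 2/3 - (14 + (-2 + 0))**2/3 = 2/3 - (14 - 2)**2/3 = 2/3 - 1/3*12**2 = 2/3 - 1/3*144 = 2/3 - 48 = -142/3)
I(m, Z) = Z + m
Y(-465, -56) - I((-5 + 3)*13, ((45 + 10) - 8) - 1*213) = -142/3 - ((((45 + 10) - 8) - 1*213) + (-5 + 3)*13) = -142/3 - (((55 - 8) - 213) - 2*13) = -142/3 - ((47 - 213) - 26) = -142/3 - (-166 - 26) = -142/3 - 1*(-192) = -142/3 + 192 = 434/3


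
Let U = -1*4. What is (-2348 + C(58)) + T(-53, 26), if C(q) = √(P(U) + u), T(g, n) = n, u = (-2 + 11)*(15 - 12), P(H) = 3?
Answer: -2322 + √30 ≈ -2316.5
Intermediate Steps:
U = -4
u = 27 (u = 9*3 = 27)
C(q) = √30 (C(q) = √(3 + 27) = √30)
(-2348 + C(58)) + T(-53, 26) = (-2348 + √30) + 26 = -2322 + √30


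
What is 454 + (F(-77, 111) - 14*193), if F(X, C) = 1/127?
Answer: -285495/127 ≈ -2248.0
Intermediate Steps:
F(X, C) = 1/127
454 + (F(-77, 111) - 14*193) = 454 + (1/127 - 14*193) = 454 + (1/127 - 2702) = 454 - 343153/127 = -285495/127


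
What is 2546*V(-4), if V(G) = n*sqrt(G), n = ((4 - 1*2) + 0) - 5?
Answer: -15276*I ≈ -15276.0*I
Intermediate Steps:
n = -3 (n = ((4 - 2) + 0) - 5 = (2 + 0) - 5 = 2 - 5 = -3)
V(G) = -3*sqrt(G)
2546*V(-4) = 2546*(-6*I) = -15276*I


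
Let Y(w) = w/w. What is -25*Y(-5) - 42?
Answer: -67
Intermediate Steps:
Y(w) = 1
-25*Y(-5) - 42 = -25*1 - 42 = -25 - 42 = -67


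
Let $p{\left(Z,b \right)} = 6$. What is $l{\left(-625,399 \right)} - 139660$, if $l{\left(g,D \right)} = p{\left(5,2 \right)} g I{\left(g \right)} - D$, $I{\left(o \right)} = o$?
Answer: $2203691$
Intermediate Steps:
$l{\left(g,D \right)} = - D + 6 g^{2}$ ($l{\left(g,D \right)} = 6 g g - D = 6 g^{2} - D = - D + 6 g^{2}$)
$l{\left(-625,399 \right)} - 139660 = \left(\left(-1\right) 399 + 6 \left(-625\right)^{2}\right) - 139660 = \left(-399 + 6 \cdot 390625\right) - 139660 = \left(-399 + 2343750\right) - 139660 = 2343351 - 139660 = 2203691$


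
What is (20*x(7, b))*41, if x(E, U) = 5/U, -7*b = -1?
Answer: 28700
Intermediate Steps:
b = ⅐ (b = -⅐*(-1) = ⅐ ≈ 0.14286)
(20*x(7, b))*41 = (20*(5/(⅐)))*41 = (20*(5*7))*41 = (20*35)*41 = 700*41 = 28700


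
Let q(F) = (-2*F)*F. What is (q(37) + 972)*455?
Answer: -803530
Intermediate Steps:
q(F) = -2*F²
(q(37) + 972)*455 = (-2*37² + 972)*455 = (-2*1369 + 972)*455 = (-2738 + 972)*455 = -1766*455 = -803530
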